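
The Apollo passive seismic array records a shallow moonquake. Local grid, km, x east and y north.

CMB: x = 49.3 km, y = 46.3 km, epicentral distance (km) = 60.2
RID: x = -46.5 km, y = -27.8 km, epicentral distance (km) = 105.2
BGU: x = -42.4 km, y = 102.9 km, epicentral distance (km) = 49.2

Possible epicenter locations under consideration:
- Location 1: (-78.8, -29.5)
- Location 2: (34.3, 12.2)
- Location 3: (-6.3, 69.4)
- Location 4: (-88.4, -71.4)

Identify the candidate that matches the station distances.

For each candidate, compare |candidate − station| to the reported distance:
Location 1: residuals CMB 88.6, RID 72.9, BGU 88.1 → max 88.6 km
Location 2: residuals CMB 22.9, RID 15.0, BGU 69.6 → max 69.6 km
Location 3: residuals CMB 0.0, RID 0.0, BGU 0.0 → max 0.0 km
Location 4: residuals CMB 120.9, RID 44.7, BGU 131.1 → max 131.1 km
Only Location 3 has all residuals ≈ 0.

Location 3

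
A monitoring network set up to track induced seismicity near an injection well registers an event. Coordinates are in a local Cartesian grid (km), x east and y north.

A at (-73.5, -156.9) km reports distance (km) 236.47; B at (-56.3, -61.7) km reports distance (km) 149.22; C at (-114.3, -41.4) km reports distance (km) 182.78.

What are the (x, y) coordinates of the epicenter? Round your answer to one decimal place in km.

(45.4, 47.5)

Circle about each station: (x + 73.5)² + (y + 156.9)² = 236.47²; (x + 56.3)² + (y + 61.7)² = 149.22²; (x + 114.3)² + (y + 41.4)² = 182.78².
Subtracting pairs of circle equations eliminates x²+y² and gives linear equations (the radical axes):
34.4 x + 190.4 y = 10608.17
-81.6 x + 231.0 y = 7268.12
Solving the 2×2 system: x ≈ 45.4, y ≈ 47.5 km.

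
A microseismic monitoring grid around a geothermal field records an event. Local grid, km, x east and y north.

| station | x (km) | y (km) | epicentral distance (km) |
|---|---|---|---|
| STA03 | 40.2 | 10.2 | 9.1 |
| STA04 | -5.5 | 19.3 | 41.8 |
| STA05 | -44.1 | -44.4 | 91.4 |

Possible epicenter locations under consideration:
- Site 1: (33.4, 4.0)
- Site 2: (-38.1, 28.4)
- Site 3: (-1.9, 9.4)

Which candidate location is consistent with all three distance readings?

For each candidate, compare |candidate − station| to the reported distance:
Site 1: residuals STA03 0.1, STA04 0.0, STA05 0.0 → max 0.1 km
Site 2: residuals STA03 71.3, STA04 8.0, STA05 18.4 → max 71.3 km
Site 3: residuals STA03 33.0, STA04 31.3, STA05 23.0 → max 33.0 km
Only Site 1 has all residuals ≈ 0.

Site 1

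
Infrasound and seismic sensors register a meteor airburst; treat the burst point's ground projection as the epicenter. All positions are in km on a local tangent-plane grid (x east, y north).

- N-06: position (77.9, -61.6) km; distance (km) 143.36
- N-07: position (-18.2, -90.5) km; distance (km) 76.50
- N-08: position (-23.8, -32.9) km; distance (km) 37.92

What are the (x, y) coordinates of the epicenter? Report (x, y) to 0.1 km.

Circle about each station: (x − 77.9)² + (y + 61.6)² = 143.36²; (x + 18.2)² + (y + 90.5)² = 76.50²; (x + 23.8)² + (y + 32.9)² = 37.92².
Subtracting pairs of circle equations eliminates x²+y² and gives linear equations (the radical axes):
-192.2 x − 57.8 y = 13358.36
-203.4 x + 57.4 y = 10900.04
Solving the 2×2 system: x ≈ -61.3, y ≈ -27.3 km.
Check against N-06 (with the unrounded x, y): √((x − 77.9)²+(y + 61.6)²) = 143.36 ≈ 143.36 km. ✓

-61.3 km east, -27.3 km north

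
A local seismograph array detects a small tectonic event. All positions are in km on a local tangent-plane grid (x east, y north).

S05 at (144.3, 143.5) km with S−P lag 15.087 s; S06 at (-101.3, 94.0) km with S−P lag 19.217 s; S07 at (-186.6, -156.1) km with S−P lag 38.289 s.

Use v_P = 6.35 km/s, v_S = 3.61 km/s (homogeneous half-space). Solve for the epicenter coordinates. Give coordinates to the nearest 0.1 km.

Distance from S−P lag: d = Δt · v_P v_S / (v_P − v_S) = Δt · (6.35·3.61)/(6.35−3.61) ≈ 8.3662·Δt.
So d_S05 = 126.22, d_S06 = 160.77, d_S07 = 320.33 km.
Circle about each station: (x − 144.3)² + (y − 143.5)² = 126.22²; (x + 101.3)² + (y − 94.0)² = 160.77²; (x + 186.6)² + (y + 156.1)² = 320.33².
Subtracting the S05 equation from the S06 and S07 equations removes the quadratic terms:
-491.2 x − 99.0 y = -32232.55
-661.8 x − 599.2 y = -68907.79
Solving the 2×2 system: x ≈ 54.6, y ≈ 54.7 km.

(54.6, 54.7)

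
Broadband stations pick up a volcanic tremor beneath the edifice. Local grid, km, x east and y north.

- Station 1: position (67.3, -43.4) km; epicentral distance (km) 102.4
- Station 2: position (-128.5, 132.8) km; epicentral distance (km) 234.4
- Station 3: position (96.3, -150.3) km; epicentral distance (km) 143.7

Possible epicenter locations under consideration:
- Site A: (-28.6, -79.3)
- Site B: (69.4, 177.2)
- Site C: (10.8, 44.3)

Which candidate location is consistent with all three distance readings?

Site A

For each candidate, compare |candidate − station| to the reported distance:
Site A: residuals Station 1 0.0, Station 2 0.0, Station 3 0.0 → max 0.0 km
Site B: residuals Station 1 118.2, Station 2 31.6, Station 3 184.9 → max 184.9 km
Site C: residuals Station 1 1.9, Station 2 69.4, Station 3 68.9 → max 69.4 km
Only Site A has all residuals ≈ 0.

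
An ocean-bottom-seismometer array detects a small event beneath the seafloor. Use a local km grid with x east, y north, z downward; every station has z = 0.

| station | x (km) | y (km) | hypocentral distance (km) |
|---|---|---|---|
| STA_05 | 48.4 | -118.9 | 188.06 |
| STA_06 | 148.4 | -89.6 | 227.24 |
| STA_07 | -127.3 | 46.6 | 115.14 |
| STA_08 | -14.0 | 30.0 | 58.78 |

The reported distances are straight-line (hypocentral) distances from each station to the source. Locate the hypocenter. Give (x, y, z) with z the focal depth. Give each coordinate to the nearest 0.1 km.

Each station gives a sphere (x−x_i)² + (y−y_i)² + z² = d_i² (stations at z=0).
Subtracting the STA_05 sphere from STA_06 and STA_07: z² cancels, leaving linear equations in x and y:
200.0 x + 58.6 y = -2700.50
-351.4 x + 331.0 y = 24006.42
Solving: x ≈ -26.508, y ≈ 44.386 km (keep extra digits for the depth step; rounded: -26.5, 44.4).
Then from the STA_05 sphere: z² = 188.06² − (x − 48.4)² − (y + 118.9)² with x = -26.508, y = 44.386, so z ≈ 55.615 ≈ 55.6 km.
Check against STA_08 (with the unrounded solution): distance 58.79 ≈ 58.78 km. ✓

(-26.5, 44.4, 55.6)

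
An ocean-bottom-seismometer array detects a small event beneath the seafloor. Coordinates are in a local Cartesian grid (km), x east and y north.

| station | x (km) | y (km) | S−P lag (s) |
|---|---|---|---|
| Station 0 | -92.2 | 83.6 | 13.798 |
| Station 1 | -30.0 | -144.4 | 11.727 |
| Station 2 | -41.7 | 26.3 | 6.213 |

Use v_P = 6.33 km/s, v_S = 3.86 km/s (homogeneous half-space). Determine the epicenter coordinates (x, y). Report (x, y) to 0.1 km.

Distance from S−P lag: d = Δt · v_P v_S / (v_P − v_S) = Δt · (6.33·3.86)/(6.33−3.86) ≈ 9.8922·Δt.
So d_Station 0 = 136.49, d_Station 1 = 116.01, d_Station 2 = 61.46 km.
Circle about each station: (x + 92.2)² + (y − 83.6)² = 136.49²; (x + 30.0)² + (y + 144.4)² = 116.01²; (x + 41.7)² + (y − 26.3)² = 61.46².
Subtracting the Station 0 equation from the Station 1 and Station 2 equations removes the quadratic terms:
124.4 x − 456.0 y = 11432.76
101.0 x − 114.6 y = 1792.97
Solving the 2×2 system: x ≈ -15.5, y ≈ -29.3 km.
Check against Station 0 (with the unrounded x, y): √((x + 92.2)²+(y − 83.6)²) = 136.49 ≈ 136.49 km. ✓

-15.5 km east, -29.3 km north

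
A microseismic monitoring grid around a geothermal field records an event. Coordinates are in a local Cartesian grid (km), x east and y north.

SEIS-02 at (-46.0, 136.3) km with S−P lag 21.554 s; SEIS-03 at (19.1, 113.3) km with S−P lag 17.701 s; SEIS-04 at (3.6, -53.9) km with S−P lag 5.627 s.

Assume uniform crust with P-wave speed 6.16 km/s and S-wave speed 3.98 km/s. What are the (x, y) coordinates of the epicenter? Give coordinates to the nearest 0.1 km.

x ≈ 60.6 km, y ≈ -81.4 km

Distance from S−P lag: d = Δt · v_P v_S / (v_P − v_S) = Δt · (6.16·3.98)/(6.16−3.98) ≈ 11.2462·Δt.
So d_SEIS-02 = 242.40, d_SEIS-03 = 199.07, d_SEIS-04 = 63.28 km.
Circle about each station: (x + 46.0)² + (y − 136.3)² = 242.40²; (x − 19.1)² + (y − 113.3)² = 199.07²; (x − 3.6)² + (y + 53.9)² = 63.28².
Subtracting the SEIS-02 equation from the SEIS-03 and SEIS-04 equations removes the quadratic terms:
130.2 x − 46.0 y = 11636.91
99.2 x − 380.4 y = 36977.88
Solving the 2×2 system: x ≈ 60.6, y ≈ -81.4 km.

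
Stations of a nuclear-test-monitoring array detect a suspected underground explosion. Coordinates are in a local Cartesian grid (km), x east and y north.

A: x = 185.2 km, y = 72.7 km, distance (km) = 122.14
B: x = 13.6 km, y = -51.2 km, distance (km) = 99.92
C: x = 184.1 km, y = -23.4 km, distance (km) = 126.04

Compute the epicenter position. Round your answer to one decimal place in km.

Circle about each station: (x − 185.2)² + (y − 72.7)² = 122.14²; (x − 13.6)² + (y + 51.2)² = 99.92²; (x − 184.1)² + (y + 23.4)² = 126.04².
Subtracting pairs of circle equations eliminates x²+y² and gives linear equations (the radical axes):
-343.2 x − 247.8 y = -31843.76
-2.2 x − 192.2 y = -6111.86
Solving the 2×2 system: x ≈ 70.4, y ≈ 31.0 km.

(70.4, 31.0)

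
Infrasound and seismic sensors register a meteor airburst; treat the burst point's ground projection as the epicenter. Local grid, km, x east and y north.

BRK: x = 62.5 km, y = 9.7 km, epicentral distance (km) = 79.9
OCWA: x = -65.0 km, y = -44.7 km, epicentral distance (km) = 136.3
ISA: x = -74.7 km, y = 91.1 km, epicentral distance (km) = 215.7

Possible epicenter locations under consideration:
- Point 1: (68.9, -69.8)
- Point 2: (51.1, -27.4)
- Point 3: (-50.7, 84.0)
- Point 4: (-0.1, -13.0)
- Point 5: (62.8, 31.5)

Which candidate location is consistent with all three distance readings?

For each candidate, compare |candidate − station| to the reported distance:
Point 1: residuals BRK 0.1, OCWA 0.1, ISA 0.0 → max 0.1 km
Point 2: residuals BRK 41.1, OCWA 18.9, ISA 42.9 → max 42.9 km
Point 3: residuals BRK 55.5, OCWA 6.8, ISA 190.7 → max 190.7 km
Point 4: residuals BRK 13.3, OCWA 64.1, ISA 87.6 → max 87.6 km
Point 5: residuals BRK 58.1, OCWA 12.5, ISA 65.8 → max 65.8 km
Only Point 1 has all residuals ≈ 0.

Point 1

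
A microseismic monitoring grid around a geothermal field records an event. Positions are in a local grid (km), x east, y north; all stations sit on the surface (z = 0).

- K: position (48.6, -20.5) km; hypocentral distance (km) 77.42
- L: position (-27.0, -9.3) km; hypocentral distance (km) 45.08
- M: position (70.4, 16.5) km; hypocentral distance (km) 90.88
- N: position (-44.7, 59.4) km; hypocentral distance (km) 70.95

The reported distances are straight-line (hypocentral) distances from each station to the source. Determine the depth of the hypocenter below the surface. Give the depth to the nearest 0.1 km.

z ≈ 38.1 km

Each station gives a sphere (x−x_i)² + (y−y_i)² + z² = d_i² (stations at z=0).
Subtracting the K sphere from L and M: z² cancels, leaving linear equations in x and y:
-151.2 x + 22.4 y = 1994.93
43.6 x + 74.0 y = 180.88
Solving: x ≈ -11.802, y ≈ 9.398 km (keep extra digits for the depth step; rounded: -11.8, 9.4).
Then from the K sphere: z² = 77.42² − (x − 48.6)² − (y + 20.5)² with x = -11.802, y = 9.398, so z ≈ 38.099 ≈ 38.1 km.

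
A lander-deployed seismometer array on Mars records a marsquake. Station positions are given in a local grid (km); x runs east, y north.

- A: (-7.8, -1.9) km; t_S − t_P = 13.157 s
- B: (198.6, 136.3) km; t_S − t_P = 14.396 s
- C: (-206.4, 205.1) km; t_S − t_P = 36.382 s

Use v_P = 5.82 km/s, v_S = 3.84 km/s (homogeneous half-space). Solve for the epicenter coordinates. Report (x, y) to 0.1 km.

(140.1, -15.3)

Distance from S−P lag: d = Δt · v_P v_S / (v_P − v_S) = Δt · (5.82·3.84)/(5.82−3.84) ≈ 11.2873·Δt.
So d_A = 148.51, d_B = 162.49, d_C = 410.65 km.
Circle about each station: (x + 7.8)² + (y + 1.9)² = 148.51²; (x − 198.6)² + (y − 136.3)² = 162.49²; (x + 206.4)² + (y − 205.1)² = 410.65².
Subtracting the A equation from the B and C equations removes the quadratic terms:
412.8 x + 276.4 y = 53607.42
-397.2 x + 414.0 y = -61975.68
Solving the 2×2 system: x ≈ 140.1, y ≈ -15.3 km.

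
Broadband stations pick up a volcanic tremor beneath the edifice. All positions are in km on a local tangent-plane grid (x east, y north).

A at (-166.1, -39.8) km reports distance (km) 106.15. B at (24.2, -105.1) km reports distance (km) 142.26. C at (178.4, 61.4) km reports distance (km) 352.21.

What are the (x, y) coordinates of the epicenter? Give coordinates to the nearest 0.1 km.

Circle about each station: (x + 166.1)² + (y + 39.8)² = 106.15²; (x − 24.2)² + (y + 105.1)² = 142.26²; (x − 178.4)² + (y − 61.4)² = 352.21².
Subtracting pairs of circle equations eliminates x²+y² and gives linear equations (the radical axes):
380.6 x − 130.6 y = -26511.69
689.0 x + 202.4 y = -106360.79
Solving the 2×2 system: x ≈ -115.3, y ≈ -133.0 km.

(-115.3, -133.0)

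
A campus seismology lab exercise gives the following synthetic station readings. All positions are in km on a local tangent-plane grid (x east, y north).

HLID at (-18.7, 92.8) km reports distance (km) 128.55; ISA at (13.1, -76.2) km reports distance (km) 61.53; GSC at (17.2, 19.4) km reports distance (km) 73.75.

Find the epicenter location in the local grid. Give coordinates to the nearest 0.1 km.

Circle about each station: (x + 18.7)² + (y − 92.8)² = 128.55²; (x − 13.1)² + (y + 76.2)² = 61.53²; (x − 17.2)² + (y − 19.4)² = 73.75².
Subtracting the HLID equation from the ISA and GSC equations removes the quadratic terms:
63.6 x − 338.0 y = 9755.68
71.8 x − 146.8 y = 2796.71
Solving the 2×2 system: x ≈ -32.6, y ≈ -35.0 km.

x ≈ -32.6 km, y ≈ -35.0 km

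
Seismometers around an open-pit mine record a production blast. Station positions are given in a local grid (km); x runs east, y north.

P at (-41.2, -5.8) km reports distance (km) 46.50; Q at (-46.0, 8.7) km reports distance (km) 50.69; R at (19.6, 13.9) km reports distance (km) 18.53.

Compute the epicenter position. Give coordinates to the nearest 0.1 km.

Circle about each station: (x + 41.2)² + (y + 5.8)² = 46.50²; (x + 46.0)² + (y − 8.7)² = 50.69²; (x − 19.6)² + (y − 13.9)² = 18.53².
Subtracting pairs of circle equations eliminates x²+y² and gives linear equations (the radical axes):
-9.6 x + 29.0 y = 53.38
121.6 x + 39.4 y = 665.18
Solving the 2×2 system: x ≈ 4.4, y ≈ 3.3 km.

4.4 km east, 3.3 km north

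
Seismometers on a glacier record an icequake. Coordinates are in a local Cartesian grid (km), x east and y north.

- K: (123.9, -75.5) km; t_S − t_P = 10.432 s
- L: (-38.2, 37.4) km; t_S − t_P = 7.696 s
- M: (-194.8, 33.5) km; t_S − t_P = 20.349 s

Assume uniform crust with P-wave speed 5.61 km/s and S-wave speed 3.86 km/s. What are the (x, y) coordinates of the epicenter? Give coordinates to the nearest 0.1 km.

Distance from S−P lag: d = Δt · v_P v_S / (v_P − v_S) = Δt · (5.61·3.86)/(5.61−3.86) ≈ 12.3741·Δt.
So d_K = 129.09, d_L = 95.23, d_M = 251.80 km.
Circle about each station: (x − 123.9)² + (y + 75.5)² = 129.09²; (x + 38.2)² + (y − 37.4)² = 95.23²; (x + 194.8)² + (y − 33.5)² = 251.80².
Subtracting pairs of circle equations eliminates x²+y² and gives linear equations (the radical axes):
-324.2 x + 225.8 y = -10597.98
-637.4 x + 218.0 y = -28721.18
Solving the 2×2 system: x ≈ 57.0, y ≈ 34.9 km.

57.0 km east, 34.9 km north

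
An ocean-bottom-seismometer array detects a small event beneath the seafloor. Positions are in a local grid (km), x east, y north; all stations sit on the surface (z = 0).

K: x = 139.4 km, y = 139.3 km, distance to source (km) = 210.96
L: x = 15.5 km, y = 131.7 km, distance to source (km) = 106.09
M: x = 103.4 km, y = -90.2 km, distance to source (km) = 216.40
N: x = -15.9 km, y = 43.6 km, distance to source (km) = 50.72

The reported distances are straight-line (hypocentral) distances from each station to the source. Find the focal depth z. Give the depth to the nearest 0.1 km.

z ≈ 33.2 km

Each station gives a sphere (x−x_i)² + (y−y_i)² + z² = d_i² (stations at z=0).
Subtracting the K sphere from L and M: z² cancels, leaving linear equations in x and y:
-247.8 x − 15.2 y = 11997.32
-72.0 x − 459.0 y = -22334.09
Solving: x ≈ -51.899, y ≈ 56.799 km (keep extra digits for the depth step; rounded: -51.9, 56.8).
Then from the K sphere: z² = 210.96² − (x − 139.4)² − (y − 139.3)² with x = -51.899, y = 56.799, so z ≈ 33.202 ≈ 33.2 km.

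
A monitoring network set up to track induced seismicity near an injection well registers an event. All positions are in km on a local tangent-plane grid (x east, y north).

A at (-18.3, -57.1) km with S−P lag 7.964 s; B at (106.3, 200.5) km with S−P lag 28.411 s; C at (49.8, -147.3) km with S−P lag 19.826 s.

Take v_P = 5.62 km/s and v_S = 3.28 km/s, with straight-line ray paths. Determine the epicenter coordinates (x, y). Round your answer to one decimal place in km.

Distance from S−P lag: d = Δt · v_P v_S / (v_P − v_S) = Δt · (5.62·3.28)/(5.62−3.28) ≈ 7.8776·Δt.
So d_A = 62.74, d_B = 223.81, d_C = 156.18 km.
Circle about each station: (x + 18.3)² + (y + 57.1)² = 62.74²; (x − 106.3)² + (y − 200.5)² = 223.81²; (x − 49.8)² + (y + 147.3)² = 156.18².
Subtracting the A equation from the B and C equations removes the quadratic terms:
249.2 x + 515.2 y = 1750.03
136.2 x − 180.4 y = 126.15
Solving the 2×2 system: x ≈ 3.3, y ≈ 1.8 km.

3.3 km east, 1.8 km north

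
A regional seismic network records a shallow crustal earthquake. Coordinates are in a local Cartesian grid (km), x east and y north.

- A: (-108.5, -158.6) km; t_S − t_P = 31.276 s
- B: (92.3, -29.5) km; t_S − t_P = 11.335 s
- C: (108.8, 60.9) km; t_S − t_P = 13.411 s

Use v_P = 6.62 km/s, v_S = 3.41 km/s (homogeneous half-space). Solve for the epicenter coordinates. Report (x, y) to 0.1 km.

Distance from S−P lag: d = Δt · v_P v_S / (v_P − v_S) = Δt · (6.62·3.41)/(6.62−3.41) ≈ 7.0325·Δt.
So d_A = 219.95, d_B = 79.71, d_C = 94.31 km.
Circle about each station: (x + 108.5)² + (y + 158.6)² = 219.95²; (x − 92.3)² + (y + 29.5)² = 79.71²; (x − 108.8)² + (y − 60.9)² = 94.31².
Subtracting pairs of circle equations eliminates x²+y² and gives linear equations (the radical axes):
401.6 x + 258.2 y = 14487.65
434.6 x + 439.0 y = 18103.67
Solving the 2×2 system: x ≈ 26.3, y ≈ 15.2 km.

x ≈ 26.3 km, y ≈ 15.2 km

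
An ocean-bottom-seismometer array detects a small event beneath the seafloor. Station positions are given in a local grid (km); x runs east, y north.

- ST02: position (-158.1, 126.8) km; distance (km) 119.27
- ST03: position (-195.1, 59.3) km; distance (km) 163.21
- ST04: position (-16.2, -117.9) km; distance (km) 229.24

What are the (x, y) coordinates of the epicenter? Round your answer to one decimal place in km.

Circle about each station: (x + 158.1)² + (y − 126.8)² = 119.27²; (x + 195.1)² + (y − 59.3)² = 163.21²; (x + 16.2)² + (y + 117.9)² = 229.24².
Subtracting pairs of circle equations eliminates x²+y² and gives linear equations (the radical axes):
-74.0 x − 135.0 y = -11905.52
283.8 x − 489.4 y = -65236.64
Solving the 2×2 system: x ≈ -40.0, y ≈ 110.1 km.

-40.0 km east, 110.1 km north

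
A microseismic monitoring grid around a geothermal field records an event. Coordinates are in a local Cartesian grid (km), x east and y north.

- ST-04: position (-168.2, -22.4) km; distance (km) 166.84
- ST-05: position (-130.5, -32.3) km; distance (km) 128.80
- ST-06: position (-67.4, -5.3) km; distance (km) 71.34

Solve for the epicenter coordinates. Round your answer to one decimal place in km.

Circle about each station: (x + 168.2)² + (y + 22.4)² = 166.84²; (x + 130.5)² + (y + 32.3)² = 128.80²; (x + 67.4)² + (y + 5.3)² = 71.34².
Subtracting pairs of circle equations eliminates x²+y² and gives linear equations (the radical axes):
75.4 x − 19.8 y = 526.69
201.6 x + 34.2 y = -1475.96
Solving the 2×2 system: x ≈ -1.7, y ≈ -33.1 km.

(-1.7, -33.1)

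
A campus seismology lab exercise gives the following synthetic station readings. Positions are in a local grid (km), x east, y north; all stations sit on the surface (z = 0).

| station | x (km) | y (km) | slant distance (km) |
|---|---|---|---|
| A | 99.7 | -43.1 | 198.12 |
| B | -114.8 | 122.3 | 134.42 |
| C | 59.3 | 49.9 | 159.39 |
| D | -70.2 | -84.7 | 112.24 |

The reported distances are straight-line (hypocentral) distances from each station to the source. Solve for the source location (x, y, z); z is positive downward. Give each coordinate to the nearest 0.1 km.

(-81.3, 8.0, 62.3)

Each station gives a sphere (x−x_i)² + (y−y_i)² + z² = d_i² (stations at z=0).
Subtracting the A sphere from B and C: z² cancels, leaving linear equations in x and y:
-429.0 x + 330.8 y = 37521.43
-80.8 x + 186.0 y = 8055.16
Solving: x ≈ -81.302, y ≈ 7.989 km (keep extra digits for the depth step; rounded: -81.3, 8.0).
Then from the A sphere: z² = 198.12² − (x − 99.7)² − (y + 43.1)² with x = -81.302, y = 7.989, so z ≈ 62.287 ≈ 62.3 km.
Check against D (with the unrounded solution): distance 112.22 ≈ 112.24 km. ✓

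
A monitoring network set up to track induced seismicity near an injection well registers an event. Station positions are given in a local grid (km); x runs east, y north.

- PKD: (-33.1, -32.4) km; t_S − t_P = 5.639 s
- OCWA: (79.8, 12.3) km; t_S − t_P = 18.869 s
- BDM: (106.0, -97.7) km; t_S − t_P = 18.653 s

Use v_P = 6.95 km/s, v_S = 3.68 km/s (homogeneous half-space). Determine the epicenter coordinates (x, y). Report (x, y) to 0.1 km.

x ≈ -38.3 km, y ≈ -76.2 km

Distance from S−P lag: d = Δt · v_P v_S / (v_P − v_S) = Δt · (6.95·3.68)/(6.95−3.68) ≈ 7.8214·Δt.
So d_PKD = 44.10, d_OCWA = 147.58, d_BDM = 145.89 km.
Circle about each station: (x + 33.1)² + (y + 32.4)² = 44.10²; (x − 79.8)² + (y − 12.3)² = 147.58²; (x − 106.0)² + (y + 97.7)² = 145.89².
Subtracting pairs of circle equations eliminates x²+y² and gives linear equations (the radical axes):
225.8 x + 89.4 y = -15461.09
278.2 x − 130.6 y = -703.16
Solving the 2×2 system: x ≈ -38.3, y ≈ -76.2 km.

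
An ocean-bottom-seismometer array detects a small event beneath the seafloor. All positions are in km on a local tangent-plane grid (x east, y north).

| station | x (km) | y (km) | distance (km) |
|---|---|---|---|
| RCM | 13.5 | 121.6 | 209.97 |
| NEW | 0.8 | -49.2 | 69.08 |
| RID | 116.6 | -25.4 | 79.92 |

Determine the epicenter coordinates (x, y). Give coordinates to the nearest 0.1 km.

Circle about each station: (x − 13.5)² + (y − 121.6)² = 209.97²; (x − 0.8)² + (y + 49.2)² = 69.08²; (x − 116.6)² + (y + 25.4)² = 79.92².
Subtracting the RCM equation from the NEW and RID equations removes the quadratic terms:
-25.4 x − 341.6 y = 26767.82
206.2 x − 294.0 y = 36972.10
Solving the 2×2 system: x ≈ 61.1, y ≈ -82.9 km.

x ≈ 61.1 km, y ≈ -82.9 km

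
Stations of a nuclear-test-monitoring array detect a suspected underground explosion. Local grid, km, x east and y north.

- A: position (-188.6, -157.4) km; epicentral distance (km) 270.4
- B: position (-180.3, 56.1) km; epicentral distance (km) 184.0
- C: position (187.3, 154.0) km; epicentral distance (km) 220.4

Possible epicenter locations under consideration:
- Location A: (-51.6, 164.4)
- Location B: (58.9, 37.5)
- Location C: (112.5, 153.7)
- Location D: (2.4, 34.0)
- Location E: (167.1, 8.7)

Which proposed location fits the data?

For each candidate, compare |candidate − station| to the reported distance:
Location A: residuals A 79.3, B 15.8, C 18.7 → max 79.3 km
Location B: residuals A 44.6, B 55.9, C 47.0 → max 55.9 km
Location C: residuals A 162.5, B 124.6, C 145.6 → max 162.5 km
Location D: residuals A 0.0, B 0.0, C 0.0 → max 0.0 km
Location E: residuals A 122.2, B 166.6, C 73.7 → max 166.6 km
Only Location D has all residuals ≈ 0.

Location D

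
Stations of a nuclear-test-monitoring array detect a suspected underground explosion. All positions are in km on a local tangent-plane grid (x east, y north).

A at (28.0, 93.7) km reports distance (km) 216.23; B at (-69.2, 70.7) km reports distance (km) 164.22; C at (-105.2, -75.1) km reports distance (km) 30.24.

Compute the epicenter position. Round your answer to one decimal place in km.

Circle about each station: (x − 28.0)² + (y − 93.7)² = 216.23²; (x + 69.2)² + (y − 70.7)² = 164.22²; (x + 105.2)² + (y + 75.1)² = 30.24².
Subtracting pairs of circle equations eliminates x²+y² and gives linear equations (the radical axes):
-194.4 x − 46.0 y = 20010.64
-266.4 x − 337.6 y = 52984.32
Solving the 2×2 system: x ≈ -80.9, y ≈ -93.1 km.

-80.9 km east, -93.1 km north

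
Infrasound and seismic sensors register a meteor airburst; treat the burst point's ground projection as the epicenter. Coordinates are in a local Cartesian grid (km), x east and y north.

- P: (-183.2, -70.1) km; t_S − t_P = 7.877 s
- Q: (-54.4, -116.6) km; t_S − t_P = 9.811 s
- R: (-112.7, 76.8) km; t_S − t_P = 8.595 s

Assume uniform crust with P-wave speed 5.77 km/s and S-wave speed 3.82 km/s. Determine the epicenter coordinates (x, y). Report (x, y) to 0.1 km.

Distance from S−P lag: d = Δt · v_P v_S / (v_P − v_S) = Δt · (5.77·3.82)/(5.77−3.82) ≈ 11.3033·Δt.
So d_P = 89.04, d_Q = 110.90, d_R = 97.15 km.
Circle about each station: (x + 183.2)² + (y + 70.1)² = 89.04²; (x + 54.4)² + (y + 116.6)² = 110.90²; (x + 112.7)² + (y − 76.8)² = 97.15².
Subtracting the P equation from the Q and R equations removes the quadratic terms:
257.6 x − 93.0 y = -26292.02
141.0 x + 293.8 y = -21386.72
Solving the 2×2 system: x ≈ -109.4, y ≈ -20.3 km.
Check against P (with the unrounded x, y): √((x + 183.2)²+(y + 70.1)²) = 89.04 ≈ 89.04 km. ✓

(-109.4, -20.3)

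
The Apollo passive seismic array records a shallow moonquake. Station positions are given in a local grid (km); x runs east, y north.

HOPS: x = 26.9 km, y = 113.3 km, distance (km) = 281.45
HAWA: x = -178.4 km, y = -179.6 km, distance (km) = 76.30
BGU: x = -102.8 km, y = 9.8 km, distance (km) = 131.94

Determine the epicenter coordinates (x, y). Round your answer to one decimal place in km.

Circle about each station: (x − 26.9)² + (y − 113.3)² = 281.45²; (x + 178.4)² + (y + 179.6)² = 76.30²; (x + 102.8)² + (y − 9.8)² = 131.94².
Subtracting the HOPS equation from the HAWA and BGU equations removes the quadratic terms:
-410.6 x − 585.8 y = 123914.63
-259.4 x − 207.0 y = 58909.32
Solving the 2×2 system: x ≈ -132.3, y ≈ -118.8 km.
Check against HOPS (with the unrounded x, y): √((x − 26.9)²+(y − 113.3)²) = 281.45 ≈ 281.45 km. ✓

x ≈ -132.3 km, y ≈ -118.8 km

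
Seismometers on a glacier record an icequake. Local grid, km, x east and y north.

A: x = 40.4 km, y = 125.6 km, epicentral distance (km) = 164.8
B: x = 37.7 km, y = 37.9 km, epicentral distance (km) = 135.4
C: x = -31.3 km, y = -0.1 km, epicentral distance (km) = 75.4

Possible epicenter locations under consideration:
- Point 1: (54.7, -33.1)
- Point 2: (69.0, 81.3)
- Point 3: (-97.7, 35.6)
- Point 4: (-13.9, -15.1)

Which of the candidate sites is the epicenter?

For each candidate, compare |candidate − station| to the reported distance:
Point 1: residuals A 5.5, B 62.4, C 16.7 → max 62.4 km
Point 2: residuals A 112.1, B 81.9, C 53.8 → max 112.1 km
Point 3: residuals A 0.0, B 0.0, C 0.0 → max 0.0 km
Point 4: residuals A 14.0, B 61.4, C 52.4 → max 61.4 km
Only Point 3 has all residuals ≈ 0.

Point 3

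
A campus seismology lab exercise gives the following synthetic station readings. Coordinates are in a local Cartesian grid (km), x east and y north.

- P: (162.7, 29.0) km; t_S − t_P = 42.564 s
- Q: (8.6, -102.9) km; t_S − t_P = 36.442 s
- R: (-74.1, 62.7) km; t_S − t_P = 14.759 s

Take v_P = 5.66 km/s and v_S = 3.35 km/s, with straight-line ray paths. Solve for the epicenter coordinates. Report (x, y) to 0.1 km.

(-169.4, 137.5)

Distance from S−P lag: d = Δt · v_P v_S / (v_P − v_S) = Δt · (5.66·3.35)/(5.66−3.35) ≈ 8.2082·Δt.
So d_P = 349.37, d_Q = 299.12, d_R = 121.15 km.
Circle about each station: (x − 162.7)² + (y − 29.0)² = 349.37²; (x − 8.6)² + (y + 102.9)² = 299.12²; (x + 74.1)² + (y − 62.7)² = 121.15².
Subtracting the P equation from the Q and R equations removes the quadratic terms:
-308.2 x − 263.8 y = 15936.70
-473.6 x + 67.4 y = 89491.88
Solving the 2×2 system: x ≈ -169.4, y ≈ 137.5 km.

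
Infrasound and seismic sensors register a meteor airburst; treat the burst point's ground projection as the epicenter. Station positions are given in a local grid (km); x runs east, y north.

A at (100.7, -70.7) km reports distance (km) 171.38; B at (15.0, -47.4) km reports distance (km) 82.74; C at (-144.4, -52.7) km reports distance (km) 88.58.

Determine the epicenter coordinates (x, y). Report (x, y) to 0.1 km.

x ≈ -62.6 km, y ≈ -18.7 km

Circle about each station: (x − 100.7)² + (y + 70.7)² = 171.38²; (x − 15.0)² + (y + 47.4)² = 82.74²; (x + 144.4)² + (y + 52.7)² = 88.58².
Subtracting the A equation from the B and C equations removes the quadratic terms:
-171.4 x + 46.6 y = 9857.98
-490.2 x + 36.0 y = 30014.36
Solving the 2×2 system: x ≈ -62.6, y ≈ -18.7 km.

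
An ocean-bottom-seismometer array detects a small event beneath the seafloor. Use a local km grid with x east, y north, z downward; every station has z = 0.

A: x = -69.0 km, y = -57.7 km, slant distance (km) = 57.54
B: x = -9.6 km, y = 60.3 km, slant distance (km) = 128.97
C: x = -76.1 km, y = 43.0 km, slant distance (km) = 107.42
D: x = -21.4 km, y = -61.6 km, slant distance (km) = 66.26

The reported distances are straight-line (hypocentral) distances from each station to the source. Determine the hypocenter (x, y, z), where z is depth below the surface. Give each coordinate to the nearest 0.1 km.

x ≈ -55.5 km, y ≈ -47.0 km, depth ≈ 54.9 km

Each station gives a sphere (x−x_i)² + (y−y_i)² + z² = d_i² (stations at z=0).
Subtracting the A sphere from B and C: z² cancels, leaving linear equations in x and y:
118.8 x + 236.0 y = -17684.45
-14.2 x + 201.4 y = -8678.28
Solving: x ≈ -55.488, y ≈ -47.002 km (keep extra digits for the depth step; rounded: -55.5, -47.0).
Then from the A sphere: z² = 57.54² − (x + 69.0)² − (y + 57.7)² with x = -55.488, y = -47.002, so z ≈ 54.898 ≈ 54.9 km.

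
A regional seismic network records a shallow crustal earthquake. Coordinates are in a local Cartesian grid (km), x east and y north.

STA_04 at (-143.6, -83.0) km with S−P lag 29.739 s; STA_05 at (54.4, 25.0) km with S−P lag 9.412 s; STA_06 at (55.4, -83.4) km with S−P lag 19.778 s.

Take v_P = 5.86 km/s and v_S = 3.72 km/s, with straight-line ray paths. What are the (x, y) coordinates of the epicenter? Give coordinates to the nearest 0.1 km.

Distance from S−P lag: d = Δt · v_P v_S / (v_P − v_S) = Δt · (5.86·3.72)/(5.86−3.72) ≈ 10.1865·Δt.
So d_STA_04 = 302.94, d_STA_05 = 95.88, d_STA_06 = 201.47 km.
Circle about each station: (x + 143.6)² + (y + 83.0)² = 302.94²; (x − 54.4)² + (y − 25.0)² = 95.88²; (x − 55.4)² + (y + 83.4)² = 201.47².
Subtracting the STA_04 equation from the STA_05 and STA_06 equations removes the quadratic terms:
396.0 x + 216.0 y = 58654.07
398.0 x − 0.8 y = 33697.24
Solving the 2×2 system: x ≈ 84.9, y ≈ 115.9 km.

x ≈ 84.9 km, y ≈ 115.9 km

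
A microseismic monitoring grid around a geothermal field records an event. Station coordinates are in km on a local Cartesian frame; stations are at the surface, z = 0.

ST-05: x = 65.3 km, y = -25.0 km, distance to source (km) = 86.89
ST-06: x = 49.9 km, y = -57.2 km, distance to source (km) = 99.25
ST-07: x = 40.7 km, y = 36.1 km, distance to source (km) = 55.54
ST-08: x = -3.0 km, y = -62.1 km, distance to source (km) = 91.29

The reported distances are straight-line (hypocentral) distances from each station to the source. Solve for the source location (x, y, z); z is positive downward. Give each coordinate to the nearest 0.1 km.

x ≈ 1.6 km, y ≈ 21.4 km, depth ≈ 36.6 km

Each station gives a sphere (x−x_i)² + (y−y_i)² + z² = d_i² (stations at z=0).
Subtracting the ST-05 sphere from ST-06 and ST-07: z² cancels, leaving linear equations in x and y:
-30.8 x − 64.4 y = -1427.93
-49.2 x + 122.2 y = 2535.79
Solving: x ≈ 1.614, y ≈ 21.401 km (keep extra digits for the depth step; rounded: 1.6, 21.4).
Then from the ST-05 sphere: z² = 86.89² − (x − 65.3)² − (y + 25.0)² with x = 1.614, y = 21.401, so z ≈ 36.618 ≈ 36.6 km.
Check against ST-08 (with the unrounded solution): distance 91.29 ≈ 91.29 km. ✓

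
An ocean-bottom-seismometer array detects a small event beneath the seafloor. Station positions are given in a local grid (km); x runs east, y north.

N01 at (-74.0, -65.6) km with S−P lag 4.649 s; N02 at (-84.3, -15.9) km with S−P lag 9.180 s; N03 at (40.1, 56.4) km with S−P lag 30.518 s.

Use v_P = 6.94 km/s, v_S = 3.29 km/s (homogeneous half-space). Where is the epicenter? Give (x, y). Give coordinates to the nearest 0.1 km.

Distance from S−P lag: d = Δt · v_P v_S / (v_P − v_S) = Δt · (6.94·3.29)/(6.94−3.29) ≈ 6.2555·Δt.
So d_N01 = 29.08, d_N02 = 57.43, d_N03 = 190.91 km.
Circle about each station: (x + 74.0)² + (y + 65.6)² = 29.08²; (x + 84.3)² + (y + 15.9)² = 57.43²; (x − 40.1)² + (y − 56.4)² = 190.91².
Subtracting pairs of circle equations eliminates x²+y² and gives linear equations (the radical axes):
-20.6 x + 99.4 y = -4872.62
228.2 x + 244.0 y = -40591.37
Solving the 2×2 system: x ≈ -102.7, y ≈ -70.3 km.
Check against N01 (with the unrounded x, y): √((x + 74.0)²+(y + 65.6)²) = 29.09 ≈ 29.08 km. ✓

x ≈ -102.7 km, y ≈ -70.3 km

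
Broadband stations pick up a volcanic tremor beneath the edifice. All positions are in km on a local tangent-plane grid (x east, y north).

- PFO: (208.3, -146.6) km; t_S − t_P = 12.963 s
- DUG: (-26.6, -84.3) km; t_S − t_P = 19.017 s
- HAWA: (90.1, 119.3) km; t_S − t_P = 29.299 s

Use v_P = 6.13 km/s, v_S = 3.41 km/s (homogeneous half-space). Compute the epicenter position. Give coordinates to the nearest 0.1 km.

Distance from S−P lag: d = Δt · v_P v_S / (v_P − v_S) = Δt · (6.13·3.41)/(6.13−3.41) ≈ 7.6850·Δt.
So d_PFO = 99.62, d_DUG = 146.15, d_HAWA = 225.16 km.
Circle about each station: (x − 208.3)² + (y + 146.6)² = 99.62²; (x + 26.6)² + (y + 84.3)² = 146.15²; (x − 90.1)² + (y − 119.3)² = 225.16².
Subtracting pairs of circle equations eliminates x²+y² and gives linear equations (the radical axes):
-469.8 x + 124.6 y = -68502.08
-236.4 x + 531.8 y = -83302.83
Solving the 2×2 system: x ≈ 118.2, y ≈ -104.1 km.
Check against PFO (with the unrounded x, y): √((x − 208.3)²+(y + 146.6)²) = 99.62 ≈ 99.62 km. ✓

x ≈ 118.2 km, y ≈ -104.1 km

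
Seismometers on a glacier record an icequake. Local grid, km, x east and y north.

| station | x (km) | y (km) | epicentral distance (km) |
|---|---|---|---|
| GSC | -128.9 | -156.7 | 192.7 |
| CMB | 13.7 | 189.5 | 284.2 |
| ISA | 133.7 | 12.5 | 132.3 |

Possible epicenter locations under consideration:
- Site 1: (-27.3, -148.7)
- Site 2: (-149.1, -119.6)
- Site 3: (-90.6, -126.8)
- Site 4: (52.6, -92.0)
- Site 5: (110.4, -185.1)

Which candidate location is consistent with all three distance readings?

For each candidate, compare |candidate − station| to the reported distance:
Site 1: residuals GSC 90.8, CMB 56.5, ISA 95.5 → max 95.5 km
Site 2: residuals GSC 150.5, CMB 65.2, ISA 179.8 → max 179.8 km
Site 3: residuals GSC 144.1, CMB 48.9, ISA 131.7 → max 144.1 km
Site 4: residuals GSC 0.0, CMB 0.0, ISA 0.0 → max 0.0 km
Site 5: residuals GSC 48.3, CMB 102.7, ISA 66.7 → max 102.7 km
Only Site 4 has all residuals ≈ 0.

Site 4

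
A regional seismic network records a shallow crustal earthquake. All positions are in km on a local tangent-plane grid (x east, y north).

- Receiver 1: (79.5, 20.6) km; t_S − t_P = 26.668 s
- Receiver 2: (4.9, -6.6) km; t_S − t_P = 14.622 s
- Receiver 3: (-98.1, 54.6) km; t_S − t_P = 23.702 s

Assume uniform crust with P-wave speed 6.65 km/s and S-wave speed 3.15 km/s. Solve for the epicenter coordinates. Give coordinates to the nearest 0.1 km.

x ≈ -46.4 km, y ≈ -77.5 km

Distance from S−P lag: d = Δt · v_P v_S / (v_P − v_S) = Δt · (6.65·3.15)/(6.65−3.15) ≈ 5.9850·Δt.
So d_Receiver 1 = 159.61, d_Receiver 2 = 87.51, d_Receiver 3 = 141.86 km.
Circle about each station: (x − 79.5)² + (y − 20.6)² = 159.61²; (x − 4.9)² + (y + 6.6)² = 87.51²; (x + 98.1)² + (y − 54.6)² = 141.86².
Subtracting the Receiver 1 equation from the Receiver 2 and Receiver 3 equations removes the quadratic terms:
-149.2 x − 54.4 y = 11140.31
-355.2 x + 68.0 y = 11211.25
Solving the 2×2 system: x ≈ -46.4, y ≈ -77.5 km.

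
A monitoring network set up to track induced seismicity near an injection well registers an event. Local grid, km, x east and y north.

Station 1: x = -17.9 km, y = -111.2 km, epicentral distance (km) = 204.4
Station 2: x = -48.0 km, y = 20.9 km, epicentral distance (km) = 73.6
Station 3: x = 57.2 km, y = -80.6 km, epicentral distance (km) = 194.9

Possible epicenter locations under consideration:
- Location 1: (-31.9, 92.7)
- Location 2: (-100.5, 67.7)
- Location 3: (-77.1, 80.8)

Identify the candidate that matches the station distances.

Location 1

For each candidate, compare |candidate − station| to the reported distance:
Location 1: residuals Station 1 0.0, Station 2 0.0, Station 3 0.0 → max 0.0 km
Location 2: residuals Station 1 7.4, Station 2 3.3, Station 3 21.6 → max 21.6 km
Location 3: residuals Station 1 3.5, Station 2 7.0, Station 3 15.1 → max 15.1 km
Only Location 1 has all residuals ≈ 0.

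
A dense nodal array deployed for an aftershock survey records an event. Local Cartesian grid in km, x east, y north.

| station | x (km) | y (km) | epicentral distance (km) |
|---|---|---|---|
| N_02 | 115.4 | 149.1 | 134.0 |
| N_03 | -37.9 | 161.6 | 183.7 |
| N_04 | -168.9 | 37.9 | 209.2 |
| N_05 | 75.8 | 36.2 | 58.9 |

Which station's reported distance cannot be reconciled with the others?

Solve using three stations at a time. Using N_03, N_04, N_05 (subtract circle equations pairwise → linear system) gives (x, y) ≈ (35.5, -6.8).
Distances from that point to each station vs reported:
  N_02: calculated 175.2 vs reported 134.0 → residual 41.2 km
  N_03: calculated 183.7 vs reported 183.7 → residual 0.0 km
  N_04: calculated 209.2 vs reported 209.2 → residual 0.0 km
  N_05: calculated 59.0 vs reported 58.9 → residual 0.1 km
N_03, N_04, N_05 are mutually consistent (residuals ≈ 0); N_02 is off by 41.2 km.

N_02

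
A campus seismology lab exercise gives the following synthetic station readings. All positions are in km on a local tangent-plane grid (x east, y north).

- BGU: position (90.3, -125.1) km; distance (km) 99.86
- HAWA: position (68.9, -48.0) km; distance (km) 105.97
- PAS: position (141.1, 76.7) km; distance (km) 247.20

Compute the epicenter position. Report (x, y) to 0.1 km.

(-9.4, -119.4)

Circle about each station: (x − 90.3)² + (y + 125.1)² = 99.86²; (x − 68.9)² + (y + 48.0)² = 105.97²; (x − 141.1)² + (y − 76.7)² = 247.20².
Subtracting the BGU equation from the HAWA and PAS equations removes the quadratic terms:
-42.8 x + 154.2 y = -18010.51
101.6 x + 403.6 y = -49147.82
Solving the 2×2 system: x ≈ -9.4, y ≈ -119.4 km.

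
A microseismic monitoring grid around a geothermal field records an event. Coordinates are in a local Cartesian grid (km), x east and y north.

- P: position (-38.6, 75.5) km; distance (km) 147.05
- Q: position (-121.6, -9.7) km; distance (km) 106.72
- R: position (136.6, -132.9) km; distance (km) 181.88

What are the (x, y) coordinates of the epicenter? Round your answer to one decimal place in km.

x ≈ -34.6 km, y ≈ -71.5 km

Circle about each station: (x + 38.6)² + (y − 75.5)² = 147.05²; (x + 121.6)² + (y + 9.7)² = 106.72²; (x − 136.6)² + (y + 132.9)² = 181.88².
Subtracting the P equation from the Q and R equations removes the quadratic terms:
-166.0 x − 170.4 y = 17924.98
350.4 x − 416.8 y = 17675.13
Solving the 2×2 system: x ≈ -34.6, y ≈ -71.5 km.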